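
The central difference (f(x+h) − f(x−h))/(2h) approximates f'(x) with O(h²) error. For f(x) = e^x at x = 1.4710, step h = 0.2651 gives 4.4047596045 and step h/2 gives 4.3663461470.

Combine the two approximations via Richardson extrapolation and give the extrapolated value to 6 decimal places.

The method has order 2: 2^2 = 4.
4×4.3663461470 = 17.4653845880; 17.4653845880 − 4.4047596045 = 13.0606249835
Denominator 4 − 1 = 3.
Extrapolated: 13.0606249835 / 3 = 4.3535416612
Gap between inputs: 3.841e-02; correction applied: −0.0128044858.

4.353542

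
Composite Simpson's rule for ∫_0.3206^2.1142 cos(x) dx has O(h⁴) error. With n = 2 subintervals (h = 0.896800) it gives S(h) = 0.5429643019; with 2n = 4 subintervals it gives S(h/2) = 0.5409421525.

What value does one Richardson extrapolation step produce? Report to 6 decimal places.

0.540807

Order 4 gives 2^r = 16 and 2^r − 1 = 15.
Top: 16(0.5409421525) − (0.5429643019) = 8.1121101381
Divide by 2^4 − 1 = 15.
Result: 0.5408073425
Shift from A(h/2): −0.0001348100.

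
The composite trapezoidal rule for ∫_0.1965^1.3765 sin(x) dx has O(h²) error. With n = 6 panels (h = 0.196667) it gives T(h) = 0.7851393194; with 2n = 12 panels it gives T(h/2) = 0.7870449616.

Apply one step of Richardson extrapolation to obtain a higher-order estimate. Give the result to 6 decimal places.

r = 2: numerator weight 4, denominator 3.
Difference of the inputs: 0.7870449616 − 0.7851393194 = 0.0019056422
Correction (A(h/2) − A(h))/(4 − 1) = 0.0019056422/3 = 0.0006352141
R = A(h/2) + (A(h/2) − A(h))/3 = 0.7870449616 + 0.0006352141 = 0.7876801757

0.787680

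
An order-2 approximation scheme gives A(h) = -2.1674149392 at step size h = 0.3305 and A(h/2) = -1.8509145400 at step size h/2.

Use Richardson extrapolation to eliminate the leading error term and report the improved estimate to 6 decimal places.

-1.745414

Error is O(h^2); halving h shrinks it by 2^2 = 4.
4 × (-1.8509145400) = -7.4036581600; (-7.4036581600) − (-2.1674149392) = -5.2362432208
R = (-5.2362432208)/3 = -1.7454144069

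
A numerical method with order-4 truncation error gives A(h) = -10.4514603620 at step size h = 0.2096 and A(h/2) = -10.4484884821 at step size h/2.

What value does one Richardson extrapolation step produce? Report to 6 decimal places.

The method has order 4: 2^4 = 16.
Top: 16(-10.4484884821) − (-10.4514603620) = -156.7243553516
(16 × (-10.4484884821) − (-10.4514603620))/(16 − 1) = -10.4482903568
Correction |R − A(h/2)| = 1.981e-04; gap |A(h/2) − A(h)| = 2.972e-03.

-10.448290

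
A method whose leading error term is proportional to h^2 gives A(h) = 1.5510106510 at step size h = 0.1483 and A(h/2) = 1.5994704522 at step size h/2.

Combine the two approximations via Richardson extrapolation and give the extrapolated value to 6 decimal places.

1.615624

Leading term ∝ h^2; use weight 4 = 2^2.
4 × 1.5994704522 = 6.3978818088; subtract 1.5510106510 → 4.8468711578
Extrapolated: 4.8468711578 / 3 = 1.6156237193
Correction |R − A(h/2)| = 1.615e-02; gap |A(h/2) − A(h)| = 4.846e-02.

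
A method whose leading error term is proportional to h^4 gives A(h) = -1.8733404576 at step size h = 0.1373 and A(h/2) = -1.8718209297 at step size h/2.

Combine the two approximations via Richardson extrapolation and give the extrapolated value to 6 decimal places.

With r = 4 the leading error scales as h^4, so the weight is 2^4 = 16.
Numerator 16*A(h/2) − A(h) = 16*(-1.8718209297) − (-1.8733404576) = -28.0757944176
(-28.0757944176) ÷ 15 = -1.8717196278

-1.871720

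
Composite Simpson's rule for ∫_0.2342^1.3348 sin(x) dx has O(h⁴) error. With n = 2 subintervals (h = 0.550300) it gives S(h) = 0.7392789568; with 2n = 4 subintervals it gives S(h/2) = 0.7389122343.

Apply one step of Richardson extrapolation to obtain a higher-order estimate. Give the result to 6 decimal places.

With r = 4 the leading error scales as h^4, so the weight is 2^4 = 16.
A(h/2) − A(h) = 0.7389122343 − 0.7392789568 = -0.0003667225
Divide by 2^4 − 1 = 15: (-0.0003667225)/15 = -0.0000244482
R = 0.7389122343 − 0.0000244482 = 0.7388877861
Correction |R − A(h/2)| = 2.445e-05; gap |A(h/2) − A(h)| = 3.667e-04.

0.738888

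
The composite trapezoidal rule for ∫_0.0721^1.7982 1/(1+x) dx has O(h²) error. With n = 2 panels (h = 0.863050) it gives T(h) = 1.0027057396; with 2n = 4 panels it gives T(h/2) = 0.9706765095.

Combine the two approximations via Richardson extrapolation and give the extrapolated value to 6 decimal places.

0.960000

With r = 2 the leading error scales as h^2, so the weight is 2^2 = 4.
Weighted: 3.8827060380 − 1.0027057396 = 2.8800002984
R = 2.8800002984/3 = 0.9600000995
Gap between inputs: 3.203e-02; correction applied: −0.0106764100.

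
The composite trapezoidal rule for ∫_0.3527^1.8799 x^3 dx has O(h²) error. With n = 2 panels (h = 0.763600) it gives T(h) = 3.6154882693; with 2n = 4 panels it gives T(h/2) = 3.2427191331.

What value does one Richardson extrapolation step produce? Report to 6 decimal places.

3.118463

Error is O(h^2); halving h shrinks it by 2^2 = 4.
Weighted: 12.9708765324 − 3.6154882693 = 9.3553882631
(4·3.2427191331 − 3.6154882693)/(4 − 1) = 3.1184627544
Correction |R − A(h/2)| = 1.243e-01; gap |A(h/2) − A(h)| = 3.728e-01.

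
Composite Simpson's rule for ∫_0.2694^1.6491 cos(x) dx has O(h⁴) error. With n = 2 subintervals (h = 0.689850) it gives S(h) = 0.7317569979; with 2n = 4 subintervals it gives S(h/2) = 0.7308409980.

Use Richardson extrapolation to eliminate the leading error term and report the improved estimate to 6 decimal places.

Method order is 4; weight 2^4 = 16.
16·0.7308409980 = 11.6934559680; 11.6934559680 − 0.7317569979 = 10.9616989701
Divide by 2^4 − 1 = 15.
Result: 0.7307799313

0.730780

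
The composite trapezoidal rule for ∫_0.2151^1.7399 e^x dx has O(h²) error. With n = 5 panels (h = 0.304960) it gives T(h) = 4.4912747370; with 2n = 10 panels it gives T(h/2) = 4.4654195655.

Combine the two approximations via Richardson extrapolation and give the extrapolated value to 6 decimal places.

r = 2: numerator weight 4, denominator 3.
4·4.4654195655 = 17.8616782620; subtract 4.4912747370 → 13.3704035250
Denominator 4 − 1 = 3.
13.3704035250 ÷ 3 = 4.4568011750
Shift from A(h/2): −0.0086183905.

4.456801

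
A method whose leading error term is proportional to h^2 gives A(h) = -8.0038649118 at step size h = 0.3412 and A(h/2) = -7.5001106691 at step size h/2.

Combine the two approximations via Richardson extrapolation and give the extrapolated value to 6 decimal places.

r = 2, so 2^r = 4.
4·(-7.5001106691) = -30.0004426764; (-30.0004426764) − (-8.0038649118) = -21.9965777646
Divide by 2^2 − 1 = 3.
(4·(-7.5001106691) − (-8.0038649118))/(4 − 1) = -7.3321925882

-7.332193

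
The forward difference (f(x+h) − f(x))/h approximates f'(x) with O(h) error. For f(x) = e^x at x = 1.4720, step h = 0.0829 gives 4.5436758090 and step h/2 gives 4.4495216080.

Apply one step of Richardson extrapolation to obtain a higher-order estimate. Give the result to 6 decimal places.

4.355367

r = 1: numerator weight 2, denominator 1.
2^1·A(h/2) = 8.8990432160; minus A(h) gives 4.3553674070.
Extrapolated: 4.3553674070 / 1 = 4.3553674070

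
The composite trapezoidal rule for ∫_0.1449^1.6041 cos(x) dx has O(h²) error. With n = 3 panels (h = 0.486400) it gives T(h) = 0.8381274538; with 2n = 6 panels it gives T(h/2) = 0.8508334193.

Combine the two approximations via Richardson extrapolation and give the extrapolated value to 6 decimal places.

r = 2, so 2^r = 4.
4×0.8508334193 = 3.4033336772; 3.4033336772 − 0.8381274538 = 2.5652062234
Denominator 4 − 1 = 3.
Result: 0.8550687411

0.855069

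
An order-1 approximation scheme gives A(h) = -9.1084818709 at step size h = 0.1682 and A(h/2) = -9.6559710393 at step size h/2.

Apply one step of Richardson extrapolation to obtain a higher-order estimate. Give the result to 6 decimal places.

Order 1 gives 2^r = 2 and 2^r − 1 = 1.
Weighted: (-19.3119420786) − (-9.1084818709) = -10.2034602077
(2·(-9.6559710393) − (-9.1084818709))/(2 − 1) = -10.2034602077
Gap between inputs: 5.475e-01; correction applied: −0.5474891684.

-10.203460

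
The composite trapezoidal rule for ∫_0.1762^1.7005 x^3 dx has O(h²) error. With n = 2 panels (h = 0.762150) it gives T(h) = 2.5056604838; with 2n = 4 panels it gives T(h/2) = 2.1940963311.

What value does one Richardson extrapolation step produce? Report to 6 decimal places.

2.090242

Method order is 2; weight 2^2 = 4.
A(h/2) − A(h) = 2.1940963311 − 2.5056604838 = -0.3115641527
Correction (A(h/2) − A(h))/(4 − 1) = (-0.3115641527)/3 = -0.1038547176
R = A(h/2) + (A(h/2) − A(h))/3 = 2.1940963311 − 0.1038547176 = 2.0902416135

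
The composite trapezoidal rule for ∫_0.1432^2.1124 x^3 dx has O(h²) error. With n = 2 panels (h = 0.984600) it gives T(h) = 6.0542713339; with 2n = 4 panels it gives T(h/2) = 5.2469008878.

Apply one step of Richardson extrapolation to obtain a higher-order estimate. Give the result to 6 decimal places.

4.977777

Error is O(h^2); halving h shrinks it by 2^2 = 4.
Difference of the inputs: 5.2469008878 − 6.0542713339 = -0.8073704461
Correction (A(h/2) − A(h))/(4 − 1) = (-0.8073704461)/3 = -0.2691234820
R = A(h/2) + (A(h/2) − A(h))/3 = 5.2469008878 − 0.2691234820 = 4.9777774058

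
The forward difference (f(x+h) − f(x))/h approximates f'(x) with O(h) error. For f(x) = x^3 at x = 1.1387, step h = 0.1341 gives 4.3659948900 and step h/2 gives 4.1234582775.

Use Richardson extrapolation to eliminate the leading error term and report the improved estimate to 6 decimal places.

Error is O(h^1); halving h shrinks it by 2^1 = 2.
Weighted: 8.2469165550 − 4.3659948900 = 3.8809216650
Denominator 2 − 1 = 1.
(2·4.1234582775 − 4.3659948900)/(2 − 1) = 3.8809216650

3.880922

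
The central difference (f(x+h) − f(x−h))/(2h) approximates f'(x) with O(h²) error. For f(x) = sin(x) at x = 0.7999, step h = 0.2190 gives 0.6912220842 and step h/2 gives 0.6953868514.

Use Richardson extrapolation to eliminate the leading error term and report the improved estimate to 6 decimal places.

0.696775

With r = 2 the leading error scales as h^2, so the weight is 2^2 = 4.
4*0.6953868514 = 2.7815474056; 2.7815474056 − 0.6912220842 = 2.0903253214
Extrapolated: 2.0903253214 / 3 = 0.6967751071
Correction |R − A(h/2)| = 1.388e-03; gap |A(h/2) − A(h)| = 4.165e-03.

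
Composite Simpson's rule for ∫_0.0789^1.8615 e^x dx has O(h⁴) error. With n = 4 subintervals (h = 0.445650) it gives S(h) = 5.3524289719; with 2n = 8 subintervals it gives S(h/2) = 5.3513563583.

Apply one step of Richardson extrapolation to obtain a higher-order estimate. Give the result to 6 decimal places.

5.351285

The method has order 4: 2^4 = 16.
16 × 5.3513563583 = 85.6217017328; subtract 5.3524289719 → 80.2692727609
Denominator 16 − 1 = 15.
Result: 5.3512848507
Correction |R − A(h/2)| = 7.151e-05; gap |A(h/2) − A(h)| = 1.073e-03.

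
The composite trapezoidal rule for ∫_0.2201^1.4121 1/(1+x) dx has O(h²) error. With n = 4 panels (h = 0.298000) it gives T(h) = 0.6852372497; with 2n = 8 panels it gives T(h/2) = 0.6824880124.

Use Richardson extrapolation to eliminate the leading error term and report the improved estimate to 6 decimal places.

The method has order 2: 2^2 = 4.
4·0.6824880124 = 2.7299520496; subtract 0.6852372497 → 2.0447147999
R = 2.0447147999/3 = 0.6815716000

0.681572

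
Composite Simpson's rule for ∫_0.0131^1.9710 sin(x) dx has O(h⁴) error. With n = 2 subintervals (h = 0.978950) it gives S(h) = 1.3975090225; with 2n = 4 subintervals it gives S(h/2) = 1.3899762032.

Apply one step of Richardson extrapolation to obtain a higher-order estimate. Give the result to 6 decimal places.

1.389474

Method order is 4; weight 2^4 = 16.
Top: 16(1.3899762032) − (1.3975090225) = 20.8421102287
Denominator 16 − 1 = 15.
Result: 1.3894740152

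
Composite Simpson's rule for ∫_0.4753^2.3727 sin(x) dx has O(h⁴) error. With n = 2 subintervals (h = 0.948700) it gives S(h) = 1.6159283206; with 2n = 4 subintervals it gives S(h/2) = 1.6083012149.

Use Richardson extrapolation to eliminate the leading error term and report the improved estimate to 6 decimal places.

Error is O(h^4); halving h shrinks it by 2^4 = 16.
Weighted: 25.7328194384 − 1.6159283206 = 24.1168911178
Divide by 2^4 − 1 = 15.
Result: 1.6077927412
Correction |R − A(h/2)| = 5.085e-04; gap |A(h/2) − A(h)| = 7.627e-03.

1.607793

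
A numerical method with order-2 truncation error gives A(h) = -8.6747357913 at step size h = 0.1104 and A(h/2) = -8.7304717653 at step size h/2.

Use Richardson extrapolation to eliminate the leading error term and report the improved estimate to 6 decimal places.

-8.749050

Leading term ∝ h^2; use weight 4 = 2^2.
4×(-8.7304717653) = -34.9218870612; (-34.9218870612) − (-8.6747357913) = -26.2471512699
Denominator 4 − 1 = 3.
(4×(-8.7304717653) − (-8.6747357913))/(4 − 1) = -8.7490504233
Gap between inputs: 5.574e-02; correction applied: −0.0185786580.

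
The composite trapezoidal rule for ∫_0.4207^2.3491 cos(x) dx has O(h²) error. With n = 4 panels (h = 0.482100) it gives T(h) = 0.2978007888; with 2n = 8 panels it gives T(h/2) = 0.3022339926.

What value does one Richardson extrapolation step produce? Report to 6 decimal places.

The method has order 2: 2^2 = 4.
Weighted: 1.2089359704 − 0.2978007888 = 0.9111351816
Extrapolated: 0.9111351816 / 3 = 0.3037117272
Gap between inputs: 4.433e-03; correction applied: +0.0014777346.

0.303712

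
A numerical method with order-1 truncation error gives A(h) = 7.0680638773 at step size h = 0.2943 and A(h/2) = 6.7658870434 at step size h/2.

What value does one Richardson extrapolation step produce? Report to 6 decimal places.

6.463710

With r = 1 the leading error scales as h^1, so the weight is 2^1 = 2.
Difference of the inputs: 6.7658870434 − 7.0680638773 = -0.3021768339
Divide by 2^1 − 1 = 1: (-0.3021768339)/1 = -0.3021768339
R = 6.7658870434 − 0.3021768339 = 6.4637102095
Gap between inputs: 3.022e-01; correction applied: −0.3021768339.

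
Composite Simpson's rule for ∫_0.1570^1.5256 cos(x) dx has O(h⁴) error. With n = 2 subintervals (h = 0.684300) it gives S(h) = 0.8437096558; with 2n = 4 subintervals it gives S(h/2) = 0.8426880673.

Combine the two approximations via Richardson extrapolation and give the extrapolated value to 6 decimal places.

0.842620

r = 4: numerator weight 16, denominator 15.
16×0.8426880673 − 0.8437096558 = 12.6392994210
Denominator 16 − 1 = 15.
Extrapolated: 12.6392994210 / 15 = 0.8426199614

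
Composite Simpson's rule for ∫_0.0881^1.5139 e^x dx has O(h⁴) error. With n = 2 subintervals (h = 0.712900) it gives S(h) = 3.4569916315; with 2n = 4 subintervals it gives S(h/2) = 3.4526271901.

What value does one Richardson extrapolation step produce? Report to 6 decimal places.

3.452336

The method has order 4: 2^4 = 16.
Top: 16(3.4526271901) − (3.4569916315) = 51.7850434101
(16*3.4526271901 − 3.4569916315)/(16 − 1) = 3.4523362273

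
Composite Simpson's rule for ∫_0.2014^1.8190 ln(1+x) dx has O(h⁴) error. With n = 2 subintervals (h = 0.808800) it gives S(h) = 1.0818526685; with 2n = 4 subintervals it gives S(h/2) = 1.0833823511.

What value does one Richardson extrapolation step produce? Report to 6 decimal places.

1.083484

r = 4, so 2^r = 16.
Weighted: 17.3341176176 − 1.0818526685 = 16.2522649491
(16·1.0833823511 − 1.0818526685)/(16 − 1) = 1.0834843299
Gap between inputs: 1.530e-03; correction applied: +0.0001019788.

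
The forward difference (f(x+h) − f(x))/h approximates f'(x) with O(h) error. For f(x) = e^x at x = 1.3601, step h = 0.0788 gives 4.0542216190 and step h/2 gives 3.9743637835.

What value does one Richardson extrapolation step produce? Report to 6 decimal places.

3.894506

r = 1, so 2^r = 2.
Numerator 2 × A(h/2) − A(h) = 2 × 3.9743637835 − 4.0542216190 = 3.8945059480
(2 × 3.9743637835 − 4.0542216190)/(2 − 1) = 3.8945059480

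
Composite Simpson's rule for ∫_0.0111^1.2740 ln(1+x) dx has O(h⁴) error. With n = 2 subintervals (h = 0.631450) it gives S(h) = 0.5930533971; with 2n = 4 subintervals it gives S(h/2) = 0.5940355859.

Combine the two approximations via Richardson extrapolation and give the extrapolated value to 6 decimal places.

0.594101

Order 4 gives 2^r = 16 and 2^r − 1 = 15.
Top: 16(0.5940355859) − (0.5930533971) = 8.9115159773
8.9115159773 ÷ 15 = 0.5941010652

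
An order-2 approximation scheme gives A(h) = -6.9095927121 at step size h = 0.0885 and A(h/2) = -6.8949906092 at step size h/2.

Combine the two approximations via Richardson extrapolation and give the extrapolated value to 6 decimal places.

Leading term ∝ h^2; use weight 4 = 2^2.
Top: 4(-6.8949906092) − (-6.9095927121) = -20.6703697247
Denominator 4 − 1 = 3.
Extrapolated: (-20.6703697247) / 3 = -6.8901232416

-6.890123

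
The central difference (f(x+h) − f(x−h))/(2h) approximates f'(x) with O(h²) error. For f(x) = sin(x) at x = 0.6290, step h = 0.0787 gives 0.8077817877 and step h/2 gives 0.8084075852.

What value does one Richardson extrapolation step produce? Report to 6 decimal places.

0.808616

r = 2, so 2^r = 4.
Difference of the inputs: 0.8084075852 − 0.8077817877 = 0.0006257975
Correction (A(h/2) − A(h))/(4 − 1) = 0.0006257975/3 = 0.0002085992
R = 0.8084075852 + 0.0002085992 = 0.8086161844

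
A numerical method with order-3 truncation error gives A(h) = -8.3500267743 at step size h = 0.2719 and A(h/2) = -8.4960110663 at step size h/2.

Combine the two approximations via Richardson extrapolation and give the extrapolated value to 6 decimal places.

-8.516866

Leading term ∝ h^3; use weight 8 = 2^3.
Top: 8(-8.4960110663) − (-8.3500267743) = -59.6180617561
(8×(-8.4960110663) − (-8.3500267743))/(8 − 1) = -8.5168659652
Correction |R − A(h/2)| = 2.085e-02; gap |A(h/2) − A(h)| = 1.460e-01.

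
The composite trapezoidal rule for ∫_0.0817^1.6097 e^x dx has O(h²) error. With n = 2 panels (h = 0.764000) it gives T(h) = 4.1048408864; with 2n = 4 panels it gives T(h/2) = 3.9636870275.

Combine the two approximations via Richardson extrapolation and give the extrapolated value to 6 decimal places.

3.916636

With r = 2 the leading error scales as h^2, so the weight is 2^2 = 4.
Top: 4(3.9636870275) − (4.1048408864) = 11.7499072236
Denominator 4 − 1 = 3.
Result: 3.9166357412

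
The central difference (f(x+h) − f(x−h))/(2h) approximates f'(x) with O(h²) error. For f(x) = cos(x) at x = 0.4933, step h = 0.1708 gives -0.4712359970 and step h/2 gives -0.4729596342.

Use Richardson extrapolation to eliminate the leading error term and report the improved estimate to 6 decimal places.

-0.473534

Leading term ∝ h^2; use weight 4 = 2^2.
Top: 4(-0.4729596342) − (-0.4712359970) = -1.4206025398
(4 × (-0.4729596342) − (-0.4712359970))/(4 − 1) = -0.4735341799
Shift from A(h/2): −0.0005745457.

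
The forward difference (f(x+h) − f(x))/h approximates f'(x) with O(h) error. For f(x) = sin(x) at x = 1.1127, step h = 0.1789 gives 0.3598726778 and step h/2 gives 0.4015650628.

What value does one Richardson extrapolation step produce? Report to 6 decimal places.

0.443257

Order 1 gives 2^r = 2 and 2^r − 1 = 1.
2×0.4015650628 − 0.3598726778 = 0.4432574478
Extrapolated: 0.4432574478 / 1 = 0.4432574478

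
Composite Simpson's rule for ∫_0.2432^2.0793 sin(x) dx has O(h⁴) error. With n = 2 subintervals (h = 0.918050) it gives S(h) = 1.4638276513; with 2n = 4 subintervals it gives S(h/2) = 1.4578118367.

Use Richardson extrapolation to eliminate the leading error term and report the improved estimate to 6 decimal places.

Error is O(h^4); halving h shrinks it by 2^4 = 16.
Numerator 16 × A(h/2) − A(h) = 16 × 1.4578118367 − 1.4638276513 = 21.8611617359
Divide by 2^4 − 1 = 15.
(16 × 1.4578118367 − 1.4638276513)/(16 − 1) = 1.4574107824

1.457411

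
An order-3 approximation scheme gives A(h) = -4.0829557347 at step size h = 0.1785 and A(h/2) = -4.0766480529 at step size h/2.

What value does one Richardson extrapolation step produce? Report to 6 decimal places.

-4.075747

r = 3, so 2^r = 8.
8×(-4.0766480529) − (-4.0829557347) = -28.5302286885
Divide by 2^3 − 1 = 7.
So the Richardson estimate is -4.0757469555.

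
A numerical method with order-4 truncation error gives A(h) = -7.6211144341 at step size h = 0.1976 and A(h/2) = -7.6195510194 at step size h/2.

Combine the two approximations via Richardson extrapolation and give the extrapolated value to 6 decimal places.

-7.619447

Order 4 gives 2^r = 16 and 2^r − 1 = 15.
16·(-7.6195510194) − (-7.6211144341) = -114.2917018763
(-114.2917018763) ÷ 15 = -7.6194467918
Shift from A(h/2): +0.0001042276.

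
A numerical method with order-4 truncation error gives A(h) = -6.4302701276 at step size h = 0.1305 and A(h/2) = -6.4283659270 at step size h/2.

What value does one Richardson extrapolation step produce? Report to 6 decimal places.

-6.428239

The method has order 4: 2^4 = 16.
Numerator 16·A(h/2) − A(h) = 16·(-6.4283659270) − (-6.4302701276) = -96.4235847044
Divide by 2^4 − 1 = 15.
(16·(-6.4283659270) − (-6.4302701276))/(16 − 1) = -6.4282389803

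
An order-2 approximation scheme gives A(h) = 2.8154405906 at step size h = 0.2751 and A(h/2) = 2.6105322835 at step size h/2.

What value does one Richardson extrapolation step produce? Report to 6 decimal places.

Order 2 gives 2^r = 4 and 2^r − 1 = 3.
Weighted: 10.4421291340 − 2.8154405906 = 7.6266885434
Extrapolated: 7.6266885434 / 3 = 2.5422295145
Shift from A(h/2): −0.0683027690.

2.542230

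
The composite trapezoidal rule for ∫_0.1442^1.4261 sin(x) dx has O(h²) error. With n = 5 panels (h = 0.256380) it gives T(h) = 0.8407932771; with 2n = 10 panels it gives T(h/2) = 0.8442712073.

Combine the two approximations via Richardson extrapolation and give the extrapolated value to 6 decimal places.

Method order is 2; weight 2^2 = 4.
4*0.8442712073 − 0.8407932771 = 2.5362915521
R = 2.5362915521/3 = 0.8454305174

0.845431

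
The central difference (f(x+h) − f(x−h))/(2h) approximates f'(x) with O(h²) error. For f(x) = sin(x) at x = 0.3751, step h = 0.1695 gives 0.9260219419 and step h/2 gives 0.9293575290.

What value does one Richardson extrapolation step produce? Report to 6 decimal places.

Error is O(h^2); halving h shrinks it by 2^2 = 4.
Numerator 4·A(h/2) − A(h) = 4·0.9293575290 − 0.9260219419 = 2.7914081741
Divide by 2^2 − 1 = 3.
Result: 0.9304693914
Gap between inputs: 3.336e-03; correction applied: +0.0011118624.

0.930469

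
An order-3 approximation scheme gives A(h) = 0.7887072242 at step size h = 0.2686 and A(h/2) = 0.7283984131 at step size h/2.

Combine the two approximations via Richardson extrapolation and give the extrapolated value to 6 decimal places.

Error is O(h^3); halving h shrinks it by 2^3 = 8.
Top: 8(0.7283984131) − (0.7887072242) = 5.0384800806
R = 5.0384800806/7 = 0.7197828687

0.719783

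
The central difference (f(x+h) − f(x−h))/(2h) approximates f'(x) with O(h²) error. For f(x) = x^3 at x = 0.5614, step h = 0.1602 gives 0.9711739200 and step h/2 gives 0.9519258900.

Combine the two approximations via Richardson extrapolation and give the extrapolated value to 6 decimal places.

With r = 2 the leading error scales as h^2, so the weight is 2^2 = 4.
4×0.9519258900 = 3.8077035600; subtract 0.9711739200 → 2.8365296400
R = 2.8365296400/3 = 0.9455098800
Shift from A(h/2): −0.0064160100.

0.945510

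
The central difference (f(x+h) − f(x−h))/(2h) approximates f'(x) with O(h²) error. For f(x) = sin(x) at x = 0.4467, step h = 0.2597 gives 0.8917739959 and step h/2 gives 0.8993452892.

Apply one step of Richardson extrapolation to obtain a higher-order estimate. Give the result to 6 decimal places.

With r = 2 the leading error scales as h^2, so the weight is 2^2 = 4.
Numerator 4*A(h/2) − A(h) = 4*0.8993452892 − 0.8917739959 = 2.7056071609
(4*0.8993452892 − 0.8917739959)/(4 − 1) = 0.9018690536

0.901869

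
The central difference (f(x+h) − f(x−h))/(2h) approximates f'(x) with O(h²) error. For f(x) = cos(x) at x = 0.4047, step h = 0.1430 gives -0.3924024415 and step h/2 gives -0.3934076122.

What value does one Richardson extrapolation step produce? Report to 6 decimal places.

-0.393743

The method has order 2: 2^2 = 4.
Numerator 4 × A(h/2) − A(h) = 4 × (-0.3934076122) − (-0.3924024415) = -1.1812280073
Extrapolated: (-1.1812280073) / 3 = -0.3937426691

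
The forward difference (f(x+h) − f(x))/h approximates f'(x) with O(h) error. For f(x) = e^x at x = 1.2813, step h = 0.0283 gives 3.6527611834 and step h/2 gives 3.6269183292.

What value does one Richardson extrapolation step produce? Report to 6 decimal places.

r = 1: numerator weight 2, denominator 1.
Difference of the inputs: 3.6269183292 − 3.6527611834 = -0.0258428542
Correction (A(h/2) − A(h))/(2 − 1) = (-0.0258428542)/1 = -0.0258428542
R = A(h/2) + (A(h/2) − A(h))/1 = 3.6269183292 − 0.0258428542 = 3.6010754750

3.601075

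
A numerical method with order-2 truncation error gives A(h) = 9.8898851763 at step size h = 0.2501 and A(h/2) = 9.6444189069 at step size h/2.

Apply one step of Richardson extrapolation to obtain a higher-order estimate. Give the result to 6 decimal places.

9.562597

r = 2, so 2^r = 4.
4·9.6444189069 = 38.5776756276; 38.5776756276 − 9.8898851763 = 28.6877904513
(4·9.6444189069 − 9.8898851763)/(4 − 1) = 9.5625968171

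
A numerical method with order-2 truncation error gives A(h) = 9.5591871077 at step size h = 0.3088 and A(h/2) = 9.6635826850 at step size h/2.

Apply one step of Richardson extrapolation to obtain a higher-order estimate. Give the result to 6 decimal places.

9.698381

The method has order 2: 2^2 = 4.
4×9.6635826850 = 38.6543307400; subtract 9.5591871077 → 29.0951436323
29.0951436323 ÷ 3 = 9.6983812108
Correction |R − A(h/2)| = 3.480e-02; gap |A(h/2) − A(h)| = 1.044e-01.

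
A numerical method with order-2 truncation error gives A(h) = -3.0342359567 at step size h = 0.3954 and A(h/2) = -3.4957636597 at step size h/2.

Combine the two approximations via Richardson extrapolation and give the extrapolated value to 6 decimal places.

Method order is 2; weight 2^2 = 4.
Weighted: (-13.9830546388) − (-3.0342359567) = -10.9488186821
(4·(-3.4957636597) − (-3.0342359567))/(4 − 1) = -3.6496062274

-3.649606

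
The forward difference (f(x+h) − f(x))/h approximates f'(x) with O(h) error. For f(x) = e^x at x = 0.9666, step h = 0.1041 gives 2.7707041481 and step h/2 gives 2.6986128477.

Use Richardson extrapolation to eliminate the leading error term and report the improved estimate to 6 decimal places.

Order 1 gives 2^r = 2 and 2^r − 1 = 1.
2*2.6986128477 = 5.3972256954; 5.3972256954 − 2.7707041481 = 2.6265215473
Divide by 2^1 − 1 = 1.
R = 2.6265215473/1 = 2.6265215473

2.626522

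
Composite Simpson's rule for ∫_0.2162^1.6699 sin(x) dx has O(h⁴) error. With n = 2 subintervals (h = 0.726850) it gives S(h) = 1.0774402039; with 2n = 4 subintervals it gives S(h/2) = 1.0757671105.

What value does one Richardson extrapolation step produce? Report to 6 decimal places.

1.075656

Order 4 gives 2^r = 16 and 2^r − 1 = 15.
16×1.0757671105 = 17.2122737680; subtract 1.0774402039 → 16.1348335641
16.1348335641 ÷ 15 = 1.0756555709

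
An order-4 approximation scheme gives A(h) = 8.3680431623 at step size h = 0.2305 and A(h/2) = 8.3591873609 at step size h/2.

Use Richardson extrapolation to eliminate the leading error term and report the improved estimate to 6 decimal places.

8.358597

Order 4 gives 2^r = 16 and 2^r − 1 = 15.
16*8.3591873609 = 133.7469977744; 133.7469977744 − 8.3680431623 = 125.3789546121
Divide by 2^4 − 1 = 15.
Result: 8.3585969741
Shift from A(h/2): −0.0005903868.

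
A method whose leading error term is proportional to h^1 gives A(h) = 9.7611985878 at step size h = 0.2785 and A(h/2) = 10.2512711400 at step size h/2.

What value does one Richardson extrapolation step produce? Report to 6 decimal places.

10.741344

Order 1 gives 2^r = 2 and 2^r − 1 = 1.
2^1×A(h/2) = 20.5025422800; minus A(h) gives 10.7413436922.
Divide by 2^1 − 1 = 1.
So the Richardson estimate is 10.7413436922.
Shift from A(h/2): +0.4900725522.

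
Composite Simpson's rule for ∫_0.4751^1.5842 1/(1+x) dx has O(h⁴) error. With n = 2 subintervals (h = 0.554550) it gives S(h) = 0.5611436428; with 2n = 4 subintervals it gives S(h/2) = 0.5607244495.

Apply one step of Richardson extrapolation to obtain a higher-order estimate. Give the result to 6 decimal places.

0.560697

Leading term ∝ h^4; use weight 16 = 2^4.
16*0.5607244495 = 8.9715911920; 8.9715911920 − 0.5611436428 = 8.4104475492
Extrapolated: 8.4104475492 / 15 = 0.5606965033
Correction |R − A(h/2)| = 2.795e-05; gap |A(h/2) − A(h)| = 4.192e-04.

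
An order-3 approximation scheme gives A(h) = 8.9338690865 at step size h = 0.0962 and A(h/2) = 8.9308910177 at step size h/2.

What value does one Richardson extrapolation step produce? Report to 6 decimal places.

With r = 3 the leading error scales as h^3, so the weight is 2^3 = 8.
8×8.9308910177 = 71.4471281416; 71.4471281416 − 8.9338690865 = 62.5132590551
Denominator 8 − 1 = 7.
R = 62.5132590551/7 = 8.9304655793
Correction |R − A(h/2)| = 4.254e-04; gap |A(h/2) − A(h)| = 2.978e-03.

8.930466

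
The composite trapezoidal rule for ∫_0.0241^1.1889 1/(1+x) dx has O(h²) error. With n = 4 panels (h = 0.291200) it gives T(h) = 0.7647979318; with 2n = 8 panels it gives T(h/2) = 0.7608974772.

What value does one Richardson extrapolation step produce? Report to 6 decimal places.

Leading term ∝ h^2; use weight 4 = 2^2.
4*0.7608974772 = 3.0435899088; 3.0435899088 − 0.7647979318 = 2.2787919770
(4*0.7608974772 − 0.7647979318)/(4 − 1) = 0.7595973257

0.759597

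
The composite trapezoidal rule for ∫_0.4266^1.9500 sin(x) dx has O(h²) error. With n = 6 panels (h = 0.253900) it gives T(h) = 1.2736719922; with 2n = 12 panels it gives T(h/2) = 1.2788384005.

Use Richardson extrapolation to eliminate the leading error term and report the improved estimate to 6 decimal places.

Order 2 gives 2^r = 4 and 2^r − 1 = 3.
2^2×A(h/2) = 5.1153536020; minus A(h) gives 3.8416816098.
Divide by 2^2 − 1 = 3.
Extrapolated: 3.8416816098 / 3 = 1.2805605366
Shift from A(h/2): +0.0017221361.

1.280561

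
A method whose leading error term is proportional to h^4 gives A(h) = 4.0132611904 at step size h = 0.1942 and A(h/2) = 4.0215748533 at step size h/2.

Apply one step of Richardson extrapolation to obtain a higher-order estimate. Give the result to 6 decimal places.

4.022129

r = 4: numerator weight 16, denominator 15.
16×4.0215748533 = 64.3451976528; 64.3451976528 − 4.0132611904 = 60.3319364624
Extrapolated: 60.3319364624 / 15 = 4.0221290975
Correction |R − A(h/2)| = 5.542e-04; gap |A(h/2) − A(h)| = 8.314e-03.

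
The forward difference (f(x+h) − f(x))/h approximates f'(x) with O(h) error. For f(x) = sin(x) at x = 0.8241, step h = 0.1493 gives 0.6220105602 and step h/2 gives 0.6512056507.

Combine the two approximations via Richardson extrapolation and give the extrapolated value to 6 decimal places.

The method has order 1: 2^1 = 2.
A(h/2) − A(h) = 0.6512056507 − 0.6220105602 = 0.0291950905
Divide by 2^1 − 1 = 1: 0.0291950905/1 = 0.0291950905
R = A(h/2) + (A(h/2) − A(h))/1 = 0.6512056507 + 0.0291950905 = 0.6804007412

0.680401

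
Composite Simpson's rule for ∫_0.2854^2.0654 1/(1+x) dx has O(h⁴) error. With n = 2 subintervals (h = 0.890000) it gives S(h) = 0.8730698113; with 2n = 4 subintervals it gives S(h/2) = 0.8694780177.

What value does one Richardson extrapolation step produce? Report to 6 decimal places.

0.869239

Error is O(h^4); halving h shrinks it by 2^4 = 16.
Difference of the inputs: 0.8694780177 − 0.8730698113 = -0.0035917936
Correction (A(h/2) − A(h))/(16 − 1) = (-0.0035917936)/15 = -0.0002394529
R = A(h/2) + (A(h/2) − A(h))/15 = 0.8694780177 − 0.0002394529 = 0.8692385648
Correction |R − A(h/2)| = 2.395e-04; gap |A(h/2) − A(h)| = 3.592e-03.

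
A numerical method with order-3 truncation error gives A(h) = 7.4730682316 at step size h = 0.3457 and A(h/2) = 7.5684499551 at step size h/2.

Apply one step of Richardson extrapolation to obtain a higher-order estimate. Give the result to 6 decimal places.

7.582076

Leading term ∝ h^3; use weight 8 = 2^3.
8 × 7.5684499551 = 60.5475996408; 60.5475996408 − 7.4730682316 = 53.0745314092
Denominator 8 − 1 = 7.
So the Richardson estimate is 7.5820759156.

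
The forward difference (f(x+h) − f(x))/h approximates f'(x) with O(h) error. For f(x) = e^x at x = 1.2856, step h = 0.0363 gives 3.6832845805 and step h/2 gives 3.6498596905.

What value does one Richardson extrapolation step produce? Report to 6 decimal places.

Leading term ∝ h^1; use weight 2 = 2^1.
A(h/2) − A(h) = 3.6498596905 − 3.6832845805 = -0.0334248900
Correction (A(h/2) − A(h))/(2 − 1) = (-0.0334248900)/1 = -0.0334248900
R = 3.6498596905 − 0.0334248900 = 3.6164348005
Shift from A(h/2): −0.0334248900.

3.616435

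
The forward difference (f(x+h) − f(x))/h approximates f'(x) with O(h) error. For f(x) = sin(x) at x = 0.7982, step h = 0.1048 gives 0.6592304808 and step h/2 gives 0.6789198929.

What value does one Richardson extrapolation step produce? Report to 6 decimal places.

Leading term ∝ h^1; use weight 2 = 2^1.
Weighted: 1.3578397858 − 0.6592304808 = 0.6986093050
(2·0.6789198929 − 0.6592304808)/(2 − 1) = 0.6986093050

0.698609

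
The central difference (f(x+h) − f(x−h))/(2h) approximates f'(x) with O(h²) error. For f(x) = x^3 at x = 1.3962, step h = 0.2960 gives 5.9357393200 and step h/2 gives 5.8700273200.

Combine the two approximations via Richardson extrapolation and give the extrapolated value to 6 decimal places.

5.848123

With r = 2 the leading error scales as h^2, so the weight is 2^2 = 4.
4*5.8700273200 = 23.4801092800; subtract 5.9357393200 → 17.5443699600
Divide by 2^2 − 1 = 3.
So the Richardson estimate is 5.8481233200.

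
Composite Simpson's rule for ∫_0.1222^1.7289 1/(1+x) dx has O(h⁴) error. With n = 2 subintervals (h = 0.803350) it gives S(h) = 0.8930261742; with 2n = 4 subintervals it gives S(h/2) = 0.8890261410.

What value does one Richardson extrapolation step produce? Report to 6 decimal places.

0.888759

r = 4, so 2^r = 16.
16·0.8890261410 = 14.2244182560; subtract 0.8930261742 → 13.3313920818
Denominator 16 − 1 = 15.
So the Richardson estimate is 0.8887594721.
Shift from A(h/2): −0.0002666689.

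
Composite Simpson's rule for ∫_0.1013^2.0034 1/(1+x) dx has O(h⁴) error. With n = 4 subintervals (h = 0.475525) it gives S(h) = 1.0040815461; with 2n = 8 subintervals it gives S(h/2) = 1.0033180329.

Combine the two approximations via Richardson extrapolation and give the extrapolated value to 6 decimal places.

1.003267

With r = 4 the leading error scales as h^4, so the weight is 2^4 = 16.
Weighted: 16.0530885264 − 1.0040815461 = 15.0490069803
(16·1.0033180329 − 1.0040815461)/(16 − 1) = 1.0032671320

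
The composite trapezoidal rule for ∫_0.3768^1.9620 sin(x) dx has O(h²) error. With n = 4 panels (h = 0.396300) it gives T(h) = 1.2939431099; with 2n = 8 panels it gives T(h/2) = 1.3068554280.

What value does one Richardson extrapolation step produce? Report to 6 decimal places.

With r = 2 the leading error scales as h^2, so the weight is 2^2 = 4.
Weighted: 5.2274217120 − 1.2939431099 = 3.9334786021
R = 3.9334786021/3 = 1.3111595340

1.311160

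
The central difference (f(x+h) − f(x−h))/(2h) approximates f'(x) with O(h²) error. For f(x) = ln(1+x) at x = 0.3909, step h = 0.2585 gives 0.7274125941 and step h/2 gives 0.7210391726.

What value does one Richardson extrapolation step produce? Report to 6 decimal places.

0.718915

Leading term ∝ h^2; use weight 4 = 2^2.
4×0.7210391726 = 2.8841566904; 2.8841566904 − 0.7274125941 = 2.1567440963
Divide by 2^2 − 1 = 3.
(4×0.7210391726 − 0.7274125941)/(4 − 1) = 0.7189146988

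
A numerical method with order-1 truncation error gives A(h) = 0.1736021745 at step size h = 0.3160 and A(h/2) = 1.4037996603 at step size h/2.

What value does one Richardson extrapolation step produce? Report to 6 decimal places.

r = 1: numerator weight 2, denominator 1.
A(h/2) − A(h) = 1.4037996603 − 0.1736021745 = 1.2301974858
Divide by 2^1 − 1 = 1: 1.2301974858/1 = 1.2301974858
R = 1.4037996603 + 1.2301974858 = 2.6339971461

2.633997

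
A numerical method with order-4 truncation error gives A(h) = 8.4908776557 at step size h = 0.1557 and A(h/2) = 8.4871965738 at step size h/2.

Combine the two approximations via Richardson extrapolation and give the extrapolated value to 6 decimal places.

Error is O(h^4); halving h shrinks it by 2^4 = 16.
16*8.4871965738 = 135.7951451808; 135.7951451808 − 8.4908776557 = 127.3042675251
Extrapolated: 127.3042675251 / 15 = 8.4869511683
Correction |R − A(h/2)| = 2.454e-04; gap |A(h/2) − A(h)| = 3.681e-03.

8.486951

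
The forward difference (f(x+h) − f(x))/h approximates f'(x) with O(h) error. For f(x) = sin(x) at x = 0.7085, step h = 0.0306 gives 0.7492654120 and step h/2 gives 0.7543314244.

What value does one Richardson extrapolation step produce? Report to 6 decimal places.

0.759397

With r = 1 the leading error scales as h^1, so the weight is 2^1 = 2.
Top: 2(0.7543314244) − (0.7492654120) = 0.7593974368
Denominator 2 − 1 = 1.
Extrapolated: 0.7593974368 / 1 = 0.7593974368
Gap between inputs: 5.066e-03; correction applied: +0.0050660124.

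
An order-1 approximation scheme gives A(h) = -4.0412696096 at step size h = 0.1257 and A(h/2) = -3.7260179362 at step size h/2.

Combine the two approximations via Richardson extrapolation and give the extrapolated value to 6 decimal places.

-3.410766

r = 1: numerator weight 2, denominator 1.
Top: 2(-3.7260179362) − (-4.0412696096) = -3.4107662628
(-3.4107662628) ÷ 1 = -3.4107662628
Shift from A(h/2): +0.3152516734.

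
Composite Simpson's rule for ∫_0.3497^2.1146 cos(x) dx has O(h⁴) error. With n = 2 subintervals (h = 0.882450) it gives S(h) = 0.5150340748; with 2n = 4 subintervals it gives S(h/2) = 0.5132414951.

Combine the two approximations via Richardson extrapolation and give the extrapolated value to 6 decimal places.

0.513122

Method order is 4; weight 2^4 = 16.
Top: 16(0.5132414951) − (0.5150340748) = 7.6968298468
Extrapolated: 7.6968298468 / 15 = 0.5131219898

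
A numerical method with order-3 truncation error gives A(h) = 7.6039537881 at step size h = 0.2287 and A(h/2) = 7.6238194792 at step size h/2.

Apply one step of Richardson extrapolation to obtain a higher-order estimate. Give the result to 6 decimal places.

7.626657

r = 3: numerator weight 8, denominator 7.
8*7.6238194792 = 60.9905558336; 60.9905558336 − 7.6039537881 = 53.3866020455
(8*7.6238194792 − 7.6039537881)/(8 − 1) = 7.6266574351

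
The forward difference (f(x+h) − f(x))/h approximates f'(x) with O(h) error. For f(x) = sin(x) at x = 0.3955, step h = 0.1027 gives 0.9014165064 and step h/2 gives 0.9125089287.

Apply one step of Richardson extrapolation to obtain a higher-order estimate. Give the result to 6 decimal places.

0.923601

Order 1 gives 2^r = 2 and 2^r − 1 = 1.
2^1 × A(h/2) = 1.8250178574; minus A(h) gives 0.9236013510.
Divide by 2^1 − 1 = 1.
Result: 0.9236013510
Gap between inputs: 1.109e-02; correction applied: +0.0110924223.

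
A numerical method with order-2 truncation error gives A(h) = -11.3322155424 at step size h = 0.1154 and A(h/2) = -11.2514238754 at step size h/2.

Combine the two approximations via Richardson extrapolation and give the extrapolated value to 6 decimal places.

-11.224493

Method order is 2; weight 2^2 = 4.
2^2*A(h/2) = -45.0056955016; minus A(h) gives -33.6734799592.
R = (-33.6734799592)/3 = -11.2244933197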